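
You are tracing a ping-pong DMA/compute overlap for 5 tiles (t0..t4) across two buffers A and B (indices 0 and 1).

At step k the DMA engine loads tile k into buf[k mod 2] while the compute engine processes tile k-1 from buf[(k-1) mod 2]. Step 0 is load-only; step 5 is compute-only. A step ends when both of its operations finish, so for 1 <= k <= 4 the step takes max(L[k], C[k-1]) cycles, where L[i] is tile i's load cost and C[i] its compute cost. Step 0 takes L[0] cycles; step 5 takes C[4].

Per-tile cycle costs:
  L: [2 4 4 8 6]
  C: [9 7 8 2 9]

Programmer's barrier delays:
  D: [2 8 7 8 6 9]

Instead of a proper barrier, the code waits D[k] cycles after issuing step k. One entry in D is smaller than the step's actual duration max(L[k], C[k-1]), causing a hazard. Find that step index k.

step 0: need L[0]=2 = 2; D[0]=2 ok
step 1: need max(L[1]=4,C[0]=9) = 9; D[1]=8 SHORT
step 2: need max(L[2]=4,C[1]=7) = 7; D[2]=7 ok
step 3: need max(L[3]=8,C[2]=8) = 8; D[3]=8 ok
step 4: need max(L[4]=6,C[3]=2) = 6; D[4]=6 ok
step 5: need C[4]=9 = 9; D[5]=9 ok

hazard at step 1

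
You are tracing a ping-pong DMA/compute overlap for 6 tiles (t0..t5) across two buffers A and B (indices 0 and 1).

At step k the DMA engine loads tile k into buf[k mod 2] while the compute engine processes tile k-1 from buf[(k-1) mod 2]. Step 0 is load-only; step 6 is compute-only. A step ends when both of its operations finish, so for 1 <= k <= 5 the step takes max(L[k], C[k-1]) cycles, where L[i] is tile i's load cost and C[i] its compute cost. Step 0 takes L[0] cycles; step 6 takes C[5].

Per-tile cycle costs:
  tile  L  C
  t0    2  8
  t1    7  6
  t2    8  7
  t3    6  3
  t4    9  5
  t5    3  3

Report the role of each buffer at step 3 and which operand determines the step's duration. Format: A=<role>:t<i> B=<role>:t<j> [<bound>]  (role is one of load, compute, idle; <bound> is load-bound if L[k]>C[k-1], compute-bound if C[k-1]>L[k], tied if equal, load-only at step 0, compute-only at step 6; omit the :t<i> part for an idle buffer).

step 0: L[0]=2 → dur=2, Σ=2 | A=load:t0 B=idle [load-only]
step 1: L[1]=7 C[0]=8 → dur=8, Σ=10 | A=compute:t0 B=load:t1 [compute-bound]
step 2: L[2]=8 C[1]=6 → dur=8, Σ=18 | A=load:t2 B=compute:t1 [load-bound]
step 3: L[3]=6 C[2]=7 → dur=7, Σ=25 | A=compute:t2 B=load:t3 [compute-bound]
step 4: L[4]=9 C[3]=3 → dur=9, Σ=34 | A=load:t4 B=compute:t3 [load-bound]
step 5: L[5]=3 C[4]=5 → dur=5, Σ=39 | A=compute:t4 B=load:t5 [compute-bound]
step 6: C[5]=3 → dur=3, Σ=42 | A=idle B=compute:t5 [compute-only]

step 3: A=compute:t2 B=load:t3 [compute-bound]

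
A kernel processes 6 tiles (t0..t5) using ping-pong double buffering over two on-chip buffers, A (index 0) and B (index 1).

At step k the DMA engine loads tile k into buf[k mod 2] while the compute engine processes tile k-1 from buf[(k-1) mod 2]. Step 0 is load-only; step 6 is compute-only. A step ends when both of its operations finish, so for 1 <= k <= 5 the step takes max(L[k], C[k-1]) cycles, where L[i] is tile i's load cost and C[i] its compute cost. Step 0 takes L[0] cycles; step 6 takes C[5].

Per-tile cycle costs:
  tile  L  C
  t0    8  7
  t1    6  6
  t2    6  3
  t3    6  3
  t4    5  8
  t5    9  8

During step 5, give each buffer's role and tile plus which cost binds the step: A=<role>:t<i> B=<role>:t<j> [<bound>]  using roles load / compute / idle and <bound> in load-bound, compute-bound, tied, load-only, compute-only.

k=0 load=t0/8c comp=- wait=8 total=8
k=1 load=t1/6c comp=t0/7c wait=7 total=15
k=2 load=t2/6c comp=t1/6c wait=6 total=21
k=3 load=t3/6c comp=t2/3c wait=6 total=27
k=4 load=t4/5c comp=t3/3c wait=5 total=32
k=5 load=t5/9c comp=t4/8c wait=9 total=41
k=6 load=- comp=t5/8c wait=8 total=49

step 5: A=compute:t4 B=load:t5 [load-bound]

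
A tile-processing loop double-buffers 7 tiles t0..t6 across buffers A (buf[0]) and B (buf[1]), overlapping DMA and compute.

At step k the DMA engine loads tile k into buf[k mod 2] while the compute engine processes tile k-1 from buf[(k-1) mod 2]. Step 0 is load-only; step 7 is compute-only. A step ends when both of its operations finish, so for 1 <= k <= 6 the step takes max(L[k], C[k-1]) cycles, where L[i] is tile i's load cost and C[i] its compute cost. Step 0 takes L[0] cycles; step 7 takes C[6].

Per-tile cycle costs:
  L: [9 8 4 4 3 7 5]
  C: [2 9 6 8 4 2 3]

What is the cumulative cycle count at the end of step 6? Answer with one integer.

end_cycle[6] = 52

[0] DMA t0→A (9c) ∥ CU idle ⇒ 9c, clock 9
[1] DMA t1→B (8c) ∥ CU A:t0 (2c) ⇒ 8c, clock 17
[2] DMA t2→A (4c) ∥ CU B:t1 (9c) ⇒ 9c, clock 26
[3] DMA t3→B (4c) ∥ CU A:t2 (6c) ⇒ 6c, clock 32
[4] DMA t4→A (3c) ∥ CU B:t3 (8c) ⇒ 8c, clock 40
[5] DMA t5→B (7c) ∥ CU A:t4 (4c) ⇒ 7c, clock 47
[6] DMA t6→A (5c) ∥ CU B:t5 (2c) ⇒ 5c, clock 52
[7] DMA idle ∥ CU A:t6 (3c) ⇒ 3c, clock 55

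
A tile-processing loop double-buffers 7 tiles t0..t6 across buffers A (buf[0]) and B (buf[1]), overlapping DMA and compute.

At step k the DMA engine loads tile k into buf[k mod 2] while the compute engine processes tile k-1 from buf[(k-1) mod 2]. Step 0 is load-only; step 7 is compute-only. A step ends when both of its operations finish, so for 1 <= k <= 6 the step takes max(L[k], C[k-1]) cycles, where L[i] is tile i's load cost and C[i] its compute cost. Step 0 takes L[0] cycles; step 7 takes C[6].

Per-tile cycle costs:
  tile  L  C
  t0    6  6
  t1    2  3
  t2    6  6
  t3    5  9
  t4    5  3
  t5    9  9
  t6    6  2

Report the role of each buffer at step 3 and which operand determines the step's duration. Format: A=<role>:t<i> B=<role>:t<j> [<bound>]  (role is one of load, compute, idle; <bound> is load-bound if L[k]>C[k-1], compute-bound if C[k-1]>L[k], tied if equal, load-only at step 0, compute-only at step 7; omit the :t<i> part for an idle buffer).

k=0 load=t0/6c comp=- wait=6 total=6
k=1 load=t1/2c comp=t0/6c wait=6 total=12
k=2 load=t2/6c comp=t1/3c wait=6 total=18
k=3 load=t3/5c comp=t2/6c wait=6 total=24
k=4 load=t4/5c comp=t3/9c wait=9 total=33
k=5 load=t5/9c comp=t4/3c wait=9 total=42
k=6 load=t6/6c comp=t5/9c wait=9 total=51
k=7 load=- comp=t6/2c wait=2 total=53

step 3: A=compute:t2 B=load:t3 [compute-bound]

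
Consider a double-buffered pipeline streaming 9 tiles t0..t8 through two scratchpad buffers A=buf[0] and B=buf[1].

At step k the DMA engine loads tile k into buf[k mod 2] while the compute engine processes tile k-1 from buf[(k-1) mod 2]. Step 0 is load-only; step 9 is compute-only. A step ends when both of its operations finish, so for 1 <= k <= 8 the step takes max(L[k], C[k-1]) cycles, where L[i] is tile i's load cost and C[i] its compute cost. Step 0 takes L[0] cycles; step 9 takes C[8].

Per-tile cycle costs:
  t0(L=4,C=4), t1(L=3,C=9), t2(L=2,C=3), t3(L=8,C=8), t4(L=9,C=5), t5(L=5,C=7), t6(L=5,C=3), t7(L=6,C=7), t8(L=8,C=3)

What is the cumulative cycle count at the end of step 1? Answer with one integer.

[0] DMA t0→A (4c) ∥ CU idle ⇒ 4c, clock 4
[1] DMA t1→B (3c) ∥ CU A:t0 (4c) ⇒ 4c, clock 8
[2] DMA t2→A (2c) ∥ CU B:t1 (9c) ⇒ 9c, clock 17
[3] DMA t3→B (8c) ∥ CU A:t2 (3c) ⇒ 8c, clock 25
[4] DMA t4→A (9c) ∥ CU B:t3 (8c) ⇒ 9c, clock 34
[5] DMA t5→B (5c) ∥ CU A:t4 (5c) ⇒ 5c, clock 39
[6] DMA t6→A (5c) ∥ CU B:t5 (7c) ⇒ 7c, clock 46
[7] DMA t7→B (6c) ∥ CU A:t6 (3c) ⇒ 6c, clock 52
[8] DMA t8→A (8c) ∥ CU B:t7 (7c) ⇒ 8c, clock 60
[9] DMA idle ∥ CU A:t8 (3c) ⇒ 3c, clock 63

end_cycle[1] = 8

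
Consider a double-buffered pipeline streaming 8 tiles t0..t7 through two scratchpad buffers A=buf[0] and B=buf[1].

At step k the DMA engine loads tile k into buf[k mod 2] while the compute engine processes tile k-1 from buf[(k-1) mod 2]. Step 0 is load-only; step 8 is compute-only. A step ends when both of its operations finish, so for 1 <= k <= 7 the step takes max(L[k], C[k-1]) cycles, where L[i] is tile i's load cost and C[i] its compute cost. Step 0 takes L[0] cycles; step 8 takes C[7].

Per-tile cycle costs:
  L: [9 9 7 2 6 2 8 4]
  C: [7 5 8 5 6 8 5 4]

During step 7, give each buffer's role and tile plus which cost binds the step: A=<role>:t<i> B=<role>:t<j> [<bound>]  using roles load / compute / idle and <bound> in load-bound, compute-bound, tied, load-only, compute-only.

[0] DMA t0→A (9c) ∥ CU idle ⇒ 9c, clock 9
[1] DMA t1→B (9c) ∥ CU A:t0 (7c) ⇒ 9c, clock 18
[2] DMA t2→A (7c) ∥ CU B:t1 (5c) ⇒ 7c, clock 25
[3] DMA t3→B (2c) ∥ CU A:t2 (8c) ⇒ 8c, clock 33
[4] DMA t4→A (6c) ∥ CU B:t3 (5c) ⇒ 6c, clock 39
[5] DMA t5→B (2c) ∥ CU A:t4 (6c) ⇒ 6c, clock 45
[6] DMA t6→A (8c) ∥ CU B:t5 (8c) ⇒ 8c, clock 53
[7] DMA t7→B (4c) ∥ CU A:t6 (5c) ⇒ 5c, clock 58
[8] DMA idle ∥ CU B:t7 (4c) ⇒ 4c, clock 62

step 7: A=compute:t6 B=load:t7 [compute-bound]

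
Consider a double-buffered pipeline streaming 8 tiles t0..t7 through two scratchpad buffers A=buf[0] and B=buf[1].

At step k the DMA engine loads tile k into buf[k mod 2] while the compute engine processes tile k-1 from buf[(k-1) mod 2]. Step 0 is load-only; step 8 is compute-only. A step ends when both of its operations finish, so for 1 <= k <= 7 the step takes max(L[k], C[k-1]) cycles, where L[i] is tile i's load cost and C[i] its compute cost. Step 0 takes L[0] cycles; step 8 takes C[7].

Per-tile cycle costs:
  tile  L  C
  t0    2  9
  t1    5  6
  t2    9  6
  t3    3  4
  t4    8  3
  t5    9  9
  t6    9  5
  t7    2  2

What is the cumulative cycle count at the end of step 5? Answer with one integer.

k=0 load=t0/2c comp=- wait=2 total=2
k=1 load=t1/5c comp=t0/9c wait=9 total=11
k=2 load=t2/9c comp=t1/6c wait=9 total=20
k=3 load=t3/3c comp=t2/6c wait=6 total=26
k=4 load=t4/8c comp=t3/4c wait=8 total=34
k=5 load=t5/9c comp=t4/3c wait=9 total=43
k=6 load=t6/9c comp=t5/9c wait=9 total=52
k=7 load=t7/2c comp=t6/5c wait=5 total=57
k=8 load=- comp=t7/2c wait=2 total=59

end_cycle[5] = 43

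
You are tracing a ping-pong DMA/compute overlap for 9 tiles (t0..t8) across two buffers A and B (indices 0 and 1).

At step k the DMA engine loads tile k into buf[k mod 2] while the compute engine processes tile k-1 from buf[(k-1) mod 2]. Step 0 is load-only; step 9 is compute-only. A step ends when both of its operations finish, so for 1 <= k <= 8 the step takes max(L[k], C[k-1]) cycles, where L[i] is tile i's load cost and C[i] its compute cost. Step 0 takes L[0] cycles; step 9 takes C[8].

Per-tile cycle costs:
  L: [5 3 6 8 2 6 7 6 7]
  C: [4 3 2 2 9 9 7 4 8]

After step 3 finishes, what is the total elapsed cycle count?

end_cycle[3] = 23

  0. 5=5c; end=5; A:t0 B:-
  1. max(3,4)=4c; end=9; A:t0 B:t1
  2. max(6,3)=6c; end=15; A:t2 B:t1
  3. max(8,2)=8c; end=23; A:t2 B:t3
  4. max(2,2)=2c; end=25; A:t4 B:t3
  5. max(6,9)=9c; end=34; A:t4 B:t5
  6. max(7,9)=9c; end=43; A:t6 B:t5
  7. max(6,7)=7c; end=50; A:t6 B:t7
  8. max(7,4)=7c; end=57; A:t8 B:t7
  9. 8=8c; end=65; A:t8 B:t7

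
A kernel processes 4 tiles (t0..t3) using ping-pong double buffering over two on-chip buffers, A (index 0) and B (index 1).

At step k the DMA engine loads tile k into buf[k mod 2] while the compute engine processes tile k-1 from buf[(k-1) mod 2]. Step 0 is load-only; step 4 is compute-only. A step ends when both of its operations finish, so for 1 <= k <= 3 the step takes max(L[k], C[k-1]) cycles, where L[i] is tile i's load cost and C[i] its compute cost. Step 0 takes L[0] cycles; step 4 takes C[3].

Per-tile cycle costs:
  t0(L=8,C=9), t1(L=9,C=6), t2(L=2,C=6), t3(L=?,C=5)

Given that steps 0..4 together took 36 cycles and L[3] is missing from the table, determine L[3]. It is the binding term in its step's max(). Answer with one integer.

step 0: dur = L[0]=8 = 8
step 1: dur = max(L[1]=9, C[0]=9) = 9
step 2: dur = max(L[2]=2, C[1]=6) = 6
step 3: dur = max(L[3]=?, C[2]=6) = L[3]  (unknown; binding)
step 4: dur = C[3]=5 = 5
sum of known step durations = 28
dur[3] = total - known = 36 - 28 = 8
L[3] is the binding max in step 3, so L[3] = dur[3] = 8

L[3] = 8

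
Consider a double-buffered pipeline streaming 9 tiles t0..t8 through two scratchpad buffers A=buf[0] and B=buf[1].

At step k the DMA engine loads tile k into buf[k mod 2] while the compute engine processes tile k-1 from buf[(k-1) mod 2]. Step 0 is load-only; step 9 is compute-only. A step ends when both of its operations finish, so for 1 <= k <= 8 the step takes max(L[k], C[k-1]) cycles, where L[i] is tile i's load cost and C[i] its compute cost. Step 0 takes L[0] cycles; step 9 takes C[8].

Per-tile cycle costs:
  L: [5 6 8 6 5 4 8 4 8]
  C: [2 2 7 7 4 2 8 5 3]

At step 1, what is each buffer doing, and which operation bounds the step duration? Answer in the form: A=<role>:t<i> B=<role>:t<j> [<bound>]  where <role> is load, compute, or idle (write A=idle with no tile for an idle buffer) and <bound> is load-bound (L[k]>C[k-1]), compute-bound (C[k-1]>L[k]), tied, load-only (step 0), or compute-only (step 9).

step 1: A=compute:t0 B=load:t1 [load-bound]

  0. 5=5c; end=5; A:t0 B:-
  1. max(6,2)=6c; end=11; A:t0 B:t1
  2. max(8,2)=8c; end=19; A:t2 B:t1
  3. max(6,7)=7c; end=26; A:t2 B:t3
  4. max(5,7)=7c; end=33; A:t4 B:t3
  5. max(4,4)=4c; end=37; A:t4 B:t5
  6. max(8,2)=8c; end=45; A:t6 B:t5
  7. max(4,8)=8c; end=53; A:t6 B:t7
  8. max(8,5)=8c; end=61; A:t8 B:t7
  9. 3=3c; end=64; A:t8 B:t7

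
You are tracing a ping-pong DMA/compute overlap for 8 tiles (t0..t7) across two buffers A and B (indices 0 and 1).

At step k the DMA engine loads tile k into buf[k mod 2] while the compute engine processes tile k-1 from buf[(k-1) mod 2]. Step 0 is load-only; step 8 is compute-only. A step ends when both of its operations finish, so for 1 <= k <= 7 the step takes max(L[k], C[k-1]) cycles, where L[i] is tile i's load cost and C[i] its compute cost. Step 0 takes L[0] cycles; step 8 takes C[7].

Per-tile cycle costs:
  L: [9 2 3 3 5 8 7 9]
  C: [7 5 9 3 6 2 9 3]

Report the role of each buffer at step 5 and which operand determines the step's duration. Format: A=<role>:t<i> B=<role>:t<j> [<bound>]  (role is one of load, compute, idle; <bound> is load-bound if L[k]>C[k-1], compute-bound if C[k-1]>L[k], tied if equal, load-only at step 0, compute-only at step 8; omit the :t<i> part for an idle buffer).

  0. 9=9c; end=9; A:t0 B:-
  1. max(2,7)=7c; end=16; A:t0 B:t1
  2. max(3,5)=5c; end=21; A:t2 B:t1
  3. max(3,9)=9c; end=30; A:t2 B:t3
  4. max(5,3)=5c; end=35; A:t4 B:t3
  5. max(8,6)=8c; end=43; A:t4 B:t5
  6. max(7,2)=7c; end=50; A:t6 B:t5
  7. max(9,9)=9c; end=59; A:t6 B:t7
  8. 3=3c; end=62; A:t6 B:t7

step 5: A=compute:t4 B=load:t5 [load-bound]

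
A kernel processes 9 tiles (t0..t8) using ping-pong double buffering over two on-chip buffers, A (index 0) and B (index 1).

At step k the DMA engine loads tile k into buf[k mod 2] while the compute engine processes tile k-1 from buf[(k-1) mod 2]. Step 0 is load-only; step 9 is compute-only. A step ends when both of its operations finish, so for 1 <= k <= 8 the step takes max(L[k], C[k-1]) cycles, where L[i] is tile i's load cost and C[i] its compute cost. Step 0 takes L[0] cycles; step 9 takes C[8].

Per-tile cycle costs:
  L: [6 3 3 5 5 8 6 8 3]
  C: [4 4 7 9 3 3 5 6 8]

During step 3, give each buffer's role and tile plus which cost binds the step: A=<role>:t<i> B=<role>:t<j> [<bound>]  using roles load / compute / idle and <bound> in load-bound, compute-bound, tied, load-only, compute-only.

k=0 load=t0/6c comp=- wait=6 total=6
k=1 load=t1/3c comp=t0/4c wait=4 total=10
k=2 load=t2/3c comp=t1/4c wait=4 total=14
k=3 load=t3/5c comp=t2/7c wait=7 total=21
k=4 load=t4/5c comp=t3/9c wait=9 total=30
k=5 load=t5/8c comp=t4/3c wait=8 total=38
k=6 load=t6/6c comp=t5/3c wait=6 total=44
k=7 load=t7/8c comp=t6/5c wait=8 total=52
k=8 load=t8/3c comp=t7/6c wait=6 total=58
k=9 load=- comp=t8/8c wait=8 total=66

step 3: A=compute:t2 B=load:t3 [compute-bound]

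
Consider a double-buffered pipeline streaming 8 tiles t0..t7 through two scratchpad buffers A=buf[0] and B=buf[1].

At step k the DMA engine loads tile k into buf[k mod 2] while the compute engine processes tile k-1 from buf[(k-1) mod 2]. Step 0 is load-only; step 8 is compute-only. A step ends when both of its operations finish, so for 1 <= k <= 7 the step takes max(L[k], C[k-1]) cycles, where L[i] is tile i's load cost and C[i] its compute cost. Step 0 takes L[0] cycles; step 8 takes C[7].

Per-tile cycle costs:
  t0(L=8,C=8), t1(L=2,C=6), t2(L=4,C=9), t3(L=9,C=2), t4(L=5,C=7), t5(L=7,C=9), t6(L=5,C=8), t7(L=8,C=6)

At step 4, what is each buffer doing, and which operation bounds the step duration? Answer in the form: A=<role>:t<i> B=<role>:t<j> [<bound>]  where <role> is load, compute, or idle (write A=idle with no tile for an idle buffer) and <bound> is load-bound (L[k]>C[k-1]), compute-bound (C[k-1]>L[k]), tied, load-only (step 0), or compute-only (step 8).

step 4: A=load:t4 B=compute:t3 [load-bound]

[0] DMA t0→A (8c) ∥ CU idle ⇒ 8c, clock 8
[1] DMA t1→B (2c) ∥ CU A:t0 (8c) ⇒ 8c, clock 16
[2] DMA t2→A (4c) ∥ CU B:t1 (6c) ⇒ 6c, clock 22
[3] DMA t3→B (9c) ∥ CU A:t2 (9c) ⇒ 9c, clock 31
[4] DMA t4→A (5c) ∥ CU B:t3 (2c) ⇒ 5c, clock 36
[5] DMA t5→B (7c) ∥ CU A:t4 (7c) ⇒ 7c, clock 43
[6] DMA t6→A (5c) ∥ CU B:t5 (9c) ⇒ 9c, clock 52
[7] DMA t7→B (8c) ∥ CU A:t6 (8c) ⇒ 8c, clock 60
[8] DMA idle ∥ CU B:t7 (6c) ⇒ 6c, clock 66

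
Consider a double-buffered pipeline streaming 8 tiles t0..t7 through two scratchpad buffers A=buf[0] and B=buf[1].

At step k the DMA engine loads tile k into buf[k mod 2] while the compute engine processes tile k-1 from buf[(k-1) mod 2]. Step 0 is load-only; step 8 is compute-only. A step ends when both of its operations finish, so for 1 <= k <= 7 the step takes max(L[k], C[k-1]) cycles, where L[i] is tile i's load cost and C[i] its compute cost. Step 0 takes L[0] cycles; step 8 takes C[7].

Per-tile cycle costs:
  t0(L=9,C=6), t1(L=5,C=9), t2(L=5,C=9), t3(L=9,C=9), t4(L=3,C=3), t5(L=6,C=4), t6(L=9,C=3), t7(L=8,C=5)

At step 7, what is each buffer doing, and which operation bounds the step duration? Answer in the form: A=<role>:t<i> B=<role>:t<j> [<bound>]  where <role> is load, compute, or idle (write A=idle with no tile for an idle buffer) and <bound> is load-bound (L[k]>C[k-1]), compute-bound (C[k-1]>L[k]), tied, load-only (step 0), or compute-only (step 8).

step 7: A=compute:t6 B=load:t7 [load-bound]

step 0: L[0]=9 → dur=9, Σ=9 | A=load:t0 B=idle [load-only]
step 1: L[1]=5 C[0]=6 → dur=6, Σ=15 | A=compute:t0 B=load:t1 [compute-bound]
step 2: L[2]=5 C[1]=9 → dur=9, Σ=24 | A=load:t2 B=compute:t1 [compute-bound]
step 3: L[3]=9 C[2]=9 → dur=9, Σ=33 | A=compute:t2 B=load:t3 [tied]
step 4: L[4]=3 C[3]=9 → dur=9, Σ=42 | A=load:t4 B=compute:t3 [compute-bound]
step 5: L[5]=6 C[4]=3 → dur=6, Σ=48 | A=compute:t4 B=load:t5 [load-bound]
step 6: L[6]=9 C[5]=4 → dur=9, Σ=57 | A=load:t6 B=compute:t5 [load-bound]
step 7: L[7]=8 C[6]=3 → dur=8, Σ=65 | A=compute:t6 B=load:t7 [load-bound]
step 8: C[7]=5 → dur=5, Σ=70 | A=idle B=compute:t7 [compute-only]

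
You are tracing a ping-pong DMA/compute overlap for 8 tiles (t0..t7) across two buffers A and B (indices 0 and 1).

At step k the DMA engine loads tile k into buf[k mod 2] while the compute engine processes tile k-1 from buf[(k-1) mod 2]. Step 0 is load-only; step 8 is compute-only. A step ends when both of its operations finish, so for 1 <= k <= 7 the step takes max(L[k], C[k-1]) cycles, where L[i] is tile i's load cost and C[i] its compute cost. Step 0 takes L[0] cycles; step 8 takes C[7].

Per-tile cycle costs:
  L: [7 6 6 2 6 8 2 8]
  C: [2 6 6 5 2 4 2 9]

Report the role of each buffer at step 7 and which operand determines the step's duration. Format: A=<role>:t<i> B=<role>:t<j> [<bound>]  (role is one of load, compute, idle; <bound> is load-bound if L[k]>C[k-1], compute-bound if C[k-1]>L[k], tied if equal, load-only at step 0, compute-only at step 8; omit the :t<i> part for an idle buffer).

step 7: A=compute:t6 B=load:t7 [load-bound]

  0. 7=7c; end=7; A:t0 B:-
  1. max(6,2)=6c; end=13; A:t0 B:t1
  2. max(6,6)=6c; end=19; A:t2 B:t1
  3. max(2,6)=6c; end=25; A:t2 B:t3
  4. max(6,5)=6c; end=31; A:t4 B:t3
  5. max(8,2)=8c; end=39; A:t4 B:t5
  6. max(2,4)=4c; end=43; A:t6 B:t5
  7. max(8,2)=8c; end=51; A:t6 B:t7
  8. 9=9c; end=60; A:t6 B:t7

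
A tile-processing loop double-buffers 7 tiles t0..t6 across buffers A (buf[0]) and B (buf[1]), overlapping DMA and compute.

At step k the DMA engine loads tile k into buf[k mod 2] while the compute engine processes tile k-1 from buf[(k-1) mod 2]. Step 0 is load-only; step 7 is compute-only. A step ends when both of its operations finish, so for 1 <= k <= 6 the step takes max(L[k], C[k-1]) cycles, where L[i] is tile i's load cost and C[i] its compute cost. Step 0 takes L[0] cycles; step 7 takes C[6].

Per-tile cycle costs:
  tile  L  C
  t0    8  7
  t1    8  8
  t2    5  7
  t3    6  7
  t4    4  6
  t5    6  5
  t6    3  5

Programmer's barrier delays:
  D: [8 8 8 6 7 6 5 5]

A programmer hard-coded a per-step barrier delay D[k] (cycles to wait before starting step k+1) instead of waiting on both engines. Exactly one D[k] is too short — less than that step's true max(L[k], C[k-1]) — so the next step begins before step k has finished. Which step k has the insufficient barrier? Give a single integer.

hazard at step 3

step 0: need L[0]=8 = 8; D[0]=8 ok
step 1: need max(L[1]=8,C[0]=7) = 8; D[1]=8 ok
step 2: need max(L[2]=5,C[1]=8) = 8; D[2]=8 ok
step 3: need max(L[3]=6,C[2]=7) = 7; D[3]=6 SHORT
step 4: need max(L[4]=4,C[3]=7) = 7; D[4]=7 ok
step 5: need max(L[5]=6,C[4]=6) = 6; D[5]=6 ok
step 6: need max(L[6]=3,C[5]=5) = 5; D[6]=5 ok
step 7: need C[6]=5 = 5; D[7]=5 ok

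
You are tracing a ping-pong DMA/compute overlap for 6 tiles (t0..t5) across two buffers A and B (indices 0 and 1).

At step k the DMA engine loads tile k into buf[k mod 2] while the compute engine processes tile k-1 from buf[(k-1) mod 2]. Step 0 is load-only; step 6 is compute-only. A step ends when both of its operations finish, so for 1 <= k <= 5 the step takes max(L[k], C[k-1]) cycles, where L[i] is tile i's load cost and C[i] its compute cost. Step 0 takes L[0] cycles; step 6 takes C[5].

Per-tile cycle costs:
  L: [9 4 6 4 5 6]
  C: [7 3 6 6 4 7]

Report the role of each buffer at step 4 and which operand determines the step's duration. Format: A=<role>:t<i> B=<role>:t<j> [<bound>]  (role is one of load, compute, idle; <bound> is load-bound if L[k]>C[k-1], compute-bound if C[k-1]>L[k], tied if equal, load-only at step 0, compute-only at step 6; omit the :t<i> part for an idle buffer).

step 0: L[0]=9 → dur=9, Σ=9 | A=load:t0 B=idle [load-only]
step 1: L[1]=4 C[0]=7 → dur=7, Σ=16 | A=compute:t0 B=load:t1 [compute-bound]
step 2: L[2]=6 C[1]=3 → dur=6, Σ=22 | A=load:t2 B=compute:t1 [load-bound]
step 3: L[3]=4 C[2]=6 → dur=6, Σ=28 | A=compute:t2 B=load:t3 [compute-bound]
step 4: L[4]=5 C[3]=6 → dur=6, Σ=34 | A=load:t4 B=compute:t3 [compute-bound]
step 5: L[5]=6 C[4]=4 → dur=6, Σ=40 | A=compute:t4 B=load:t5 [load-bound]
step 6: C[5]=7 → dur=7, Σ=47 | A=idle B=compute:t5 [compute-only]

step 4: A=load:t4 B=compute:t3 [compute-bound]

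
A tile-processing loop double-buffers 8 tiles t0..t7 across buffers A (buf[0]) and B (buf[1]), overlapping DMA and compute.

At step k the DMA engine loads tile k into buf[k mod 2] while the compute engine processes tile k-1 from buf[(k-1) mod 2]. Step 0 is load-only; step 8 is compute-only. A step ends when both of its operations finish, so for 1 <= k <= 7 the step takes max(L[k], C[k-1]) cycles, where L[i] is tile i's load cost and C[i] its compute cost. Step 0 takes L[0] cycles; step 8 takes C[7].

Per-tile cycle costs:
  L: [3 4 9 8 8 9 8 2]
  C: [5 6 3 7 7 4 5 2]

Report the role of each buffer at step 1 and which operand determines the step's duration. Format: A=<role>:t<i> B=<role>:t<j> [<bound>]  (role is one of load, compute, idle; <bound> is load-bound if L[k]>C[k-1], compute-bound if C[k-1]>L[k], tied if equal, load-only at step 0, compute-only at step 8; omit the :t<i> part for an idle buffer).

step 0: L[0]=3 → dur=3, Σ=3 | A=load:t0 B=idle [load-only]
step 1: L[1]=4 C[0]=5 → dur=5, Σ=8 | A=compute:t0 B=load:t1 [compute-bound]
step 2: L[2]=9 C[1]=6 → dur=9, Σ=17 | A=load:t2 B=compute:t1 [load-bound]
step 3: L[3]=8 C[2]=3 → dur=8, Σ=25 | A=compute:t2 B=load:t3 [load-bound]
step 4: L[4]=8 C[3]=7 → dur=8, Σ=33 | A=load:t4 B=compute:t3 [load-bound]
step 5: L[5]=9 C[4]=7 → dur=9, Σ=42 | A=compute:t4 B=load:t5 [load-bound]
step 6: L[6]=8 C[5]=4 → dur=8, Σ=50 | A=load:t6 B=compute:t5 [load-bound]
step 7: L[7]=2 C[6]=5 → dur=5, Σ=55 | A=compute:t6 B=load:t7 [compute-bound]
step 8: C[7]=2 → dur=2, Σ=57 | A=idle B=compute:t7 [compute-only]

step 1: A=compute:t0 B=load:t1 [compute-bound]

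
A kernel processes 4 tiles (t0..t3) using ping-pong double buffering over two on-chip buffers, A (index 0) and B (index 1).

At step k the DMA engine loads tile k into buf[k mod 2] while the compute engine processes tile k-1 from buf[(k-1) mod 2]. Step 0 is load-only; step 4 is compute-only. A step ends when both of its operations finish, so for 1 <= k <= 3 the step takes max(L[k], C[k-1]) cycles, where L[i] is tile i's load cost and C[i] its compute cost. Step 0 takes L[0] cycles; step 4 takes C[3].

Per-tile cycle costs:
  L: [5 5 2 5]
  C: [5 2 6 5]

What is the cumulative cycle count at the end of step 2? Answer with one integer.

step 0: L[0]=5 → dur=5, Σ=5 | A=load:t0 B=idle [load-only]
step 1: L[1]=5 C[0]=5 → dur=5, Σ=10 | A=compute:t0 B=load:t1 [tied]
step 2: L[2]=2 C[1]=2 → dur=2, Σ=12 | A=load:t2 B=compute:t1 [tied]
step 3: L[3]=5 C[2]=6 → dur=6, Σ=18 | A=compute:t2 B=load:t3 [compute-bound]
step 4: C[3]=5 → dur=5, Σ=23 | A=idle B=compute:t3 [compute-only]

end_cycle[2] = 12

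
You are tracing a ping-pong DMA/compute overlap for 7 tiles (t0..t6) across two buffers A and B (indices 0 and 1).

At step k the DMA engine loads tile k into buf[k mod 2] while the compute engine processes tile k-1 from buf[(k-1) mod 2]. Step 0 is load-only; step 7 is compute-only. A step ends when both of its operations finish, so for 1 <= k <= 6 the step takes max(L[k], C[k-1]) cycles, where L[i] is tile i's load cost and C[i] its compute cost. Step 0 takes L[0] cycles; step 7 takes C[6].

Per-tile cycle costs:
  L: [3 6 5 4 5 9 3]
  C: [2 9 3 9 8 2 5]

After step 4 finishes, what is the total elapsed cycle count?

end_cycle[4] = 31

[0] DMA t0→A (3c) ∥ CU idle ⇒ 3c, clock 3
[1] DMA t1→B (6c) ∥ CU A:t0 (2c) ⇒ 6c, clock 9
[2] DMA t2→A (5c) ∥ CU B:t1 (9c) ⇒ 9c, clock 18
[3] DMA t3→B (4c) ∥ CU A:t2 (3c) ⇒ 4c, clock 22
[4] DMA t4→A (5c) ∥ CU B:t3 (9c) ⇒ 9c, clock 31
[5] DMA t5→B (9c) ∥ CU A:t4 (8c) ⇒ 9c, clock 40
[6] DMA t6→A (3c) ∥ CU B:t5 (2c) ⇒ 3c, clock 43
[7] DMA idle ∥ CU A:t6 (5c) ⇒ 5c, clock 48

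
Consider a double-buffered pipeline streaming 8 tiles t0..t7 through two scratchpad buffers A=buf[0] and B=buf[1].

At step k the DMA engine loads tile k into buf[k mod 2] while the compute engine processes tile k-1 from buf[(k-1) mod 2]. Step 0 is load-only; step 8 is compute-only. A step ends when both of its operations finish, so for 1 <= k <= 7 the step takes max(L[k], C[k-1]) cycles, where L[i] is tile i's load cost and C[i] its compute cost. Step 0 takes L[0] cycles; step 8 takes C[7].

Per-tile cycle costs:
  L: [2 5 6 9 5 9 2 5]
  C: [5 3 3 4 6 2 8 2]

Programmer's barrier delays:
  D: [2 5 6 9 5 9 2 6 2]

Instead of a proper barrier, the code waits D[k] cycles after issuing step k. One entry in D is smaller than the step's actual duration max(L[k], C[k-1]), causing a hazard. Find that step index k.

hazard at step 7

[0] required=L[0]=2=2 vs D=2 ok
[1] required=max(L[1]=5,C[0]=5)=5 vs D=5 ok
[2] required=max(L[2]=6,C[1]=3)=6 vs D=6 ok
[3] required=max(L[3]=9,C[2]=3)=9 vs D=9 ok
[4] required=max(L[4]=5,C[3]=4)=5 vs D=5 ok
[5] required=max(L[5]=9,C[4]=6)=9 vs D=9 ok
[6] required=max(L[6]=2,C[5]=2)=2 vs D=2 ok
[7] required=max(L[7]=5,C[6]=8)=8 vs D=6 SHORT
[8] required=C[7]=2=2 vs D=2 ok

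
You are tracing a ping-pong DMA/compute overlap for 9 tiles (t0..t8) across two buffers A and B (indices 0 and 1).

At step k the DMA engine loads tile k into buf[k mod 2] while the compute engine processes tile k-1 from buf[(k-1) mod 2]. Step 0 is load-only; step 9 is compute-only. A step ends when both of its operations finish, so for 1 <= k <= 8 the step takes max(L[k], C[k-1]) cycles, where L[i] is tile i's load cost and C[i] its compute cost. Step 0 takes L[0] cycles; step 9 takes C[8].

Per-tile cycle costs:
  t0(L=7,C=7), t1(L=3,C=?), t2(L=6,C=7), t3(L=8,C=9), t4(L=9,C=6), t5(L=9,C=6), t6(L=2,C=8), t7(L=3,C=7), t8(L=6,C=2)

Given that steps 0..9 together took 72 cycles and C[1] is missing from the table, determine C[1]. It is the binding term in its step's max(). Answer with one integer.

C[1] = 9

step 0 = dur = L[0]=7 = 7
step 1 = dur = max(L[1]=3, C[0]=7) = 7
step 2 = dur = max(L[2]=6, C[1]=?) = C[1]  (unknown; binding)
step 3 = dur = max(L[3]=8, C[2]=7) = 8
step 4 = dur = max(L[4]=9, C[3]=9) = 9
step 5 = dur = max(L[5]=9, C[4]=6) = 9
step 6 = dur = max(L[6]=2, C[5]=6) = 6
step 7 = dur = max(L[7]=3, C[6]=8) = 8
step 8 = dur = max(L[8]=6, C[7]=7) = 7
step 9 = dur = C[8]=2 = 2
sum of known step durations = 63
dur[2] = total - known = 72 - 63 = 9
C[1] is the binding max in step 2, so C[1] = dur[2] = 9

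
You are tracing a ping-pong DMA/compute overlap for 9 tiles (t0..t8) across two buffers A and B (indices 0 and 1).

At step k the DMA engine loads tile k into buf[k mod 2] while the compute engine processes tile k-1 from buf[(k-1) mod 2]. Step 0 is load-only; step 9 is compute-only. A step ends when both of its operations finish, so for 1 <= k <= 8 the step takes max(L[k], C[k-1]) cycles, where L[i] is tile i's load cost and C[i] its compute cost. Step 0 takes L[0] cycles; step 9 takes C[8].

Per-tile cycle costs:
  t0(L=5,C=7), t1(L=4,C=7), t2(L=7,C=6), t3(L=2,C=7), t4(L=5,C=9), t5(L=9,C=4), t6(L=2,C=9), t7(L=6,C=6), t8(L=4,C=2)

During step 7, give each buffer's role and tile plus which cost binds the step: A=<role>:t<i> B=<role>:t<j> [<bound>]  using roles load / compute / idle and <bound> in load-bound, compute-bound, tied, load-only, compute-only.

step 7: A=compute:t6 B=load:t7 [compute-bound]

[0] DMA t0→A (5c) ∥ CU idle ⇒ 5c, clock 5
[1] DMA t1→B (4c) ∥ CU A:t0 (7c) ⇒ 7c, clock 12
[2] DMA t2→A (7c) ∥ CU B:t1 (7c) ⇒ 7c, clock 19
[3] DMA t3→B (2c) ∥ CU A:t2 (6c) ⇒ 6c, clock 25
[4] DMA t4→A (5c) ∥ CU B:t3 (7c) ⇒ 7c, clock 32
[5] DMA t5→B (9c) ∥ CU A:t4 (9c) ⇒ 9c, clock 41
[6] DMA t6→A (2c) ∥ CU B:t5 (4c) ⇒ 4c, clock 45
[7] DMA t7→B (6c) ∥ CU A:t6 (9c) ⇒ 9c, clock 54
[8] DMA t8→A (4c) ∥ CU B:t7 (6c) ⇒ 6c, clock 60
[9] DMA idle ∥ CU A:t8 (2c) ⇒ 2c, clock 62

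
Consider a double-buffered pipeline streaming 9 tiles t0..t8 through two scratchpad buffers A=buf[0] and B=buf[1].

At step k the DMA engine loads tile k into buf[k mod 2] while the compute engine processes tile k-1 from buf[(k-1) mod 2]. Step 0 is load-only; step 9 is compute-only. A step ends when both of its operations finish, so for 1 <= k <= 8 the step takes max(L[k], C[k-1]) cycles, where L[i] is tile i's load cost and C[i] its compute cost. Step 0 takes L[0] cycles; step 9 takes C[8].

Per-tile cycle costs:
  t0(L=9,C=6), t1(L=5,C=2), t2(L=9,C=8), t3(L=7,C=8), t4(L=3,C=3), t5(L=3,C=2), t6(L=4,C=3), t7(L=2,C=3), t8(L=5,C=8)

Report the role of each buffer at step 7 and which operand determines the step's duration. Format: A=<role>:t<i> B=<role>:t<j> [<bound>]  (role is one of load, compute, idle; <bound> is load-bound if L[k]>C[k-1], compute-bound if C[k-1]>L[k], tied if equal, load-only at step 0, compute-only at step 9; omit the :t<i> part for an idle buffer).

step 7: A=compute:t6 B=load:t7 [compute-bound]

  0. 9=9c; end=9; A:t0 B:-
  1. max(5,6)=6c; end=15; A:t0 B:t1
  2. max(9,2)=9c; end=24; A:t2 B:t1
  3. max(7,8)=8c; end=32; A:t2 B:t3
  4. max(3,8)=8c; end=40; A:t4 B:t3
  5. max(3,3)=3c; end=43; A:t4 B:t5
  6. max(4,2)=4c; end=47; A:t6 B:t5
  7. max(2,3)=3c; end=50; A:t6 B:t7
  8. max(5,3)=5c; end=55; A:t8 B:t7
  9. 8=8c; end=63; A:t8 B:t7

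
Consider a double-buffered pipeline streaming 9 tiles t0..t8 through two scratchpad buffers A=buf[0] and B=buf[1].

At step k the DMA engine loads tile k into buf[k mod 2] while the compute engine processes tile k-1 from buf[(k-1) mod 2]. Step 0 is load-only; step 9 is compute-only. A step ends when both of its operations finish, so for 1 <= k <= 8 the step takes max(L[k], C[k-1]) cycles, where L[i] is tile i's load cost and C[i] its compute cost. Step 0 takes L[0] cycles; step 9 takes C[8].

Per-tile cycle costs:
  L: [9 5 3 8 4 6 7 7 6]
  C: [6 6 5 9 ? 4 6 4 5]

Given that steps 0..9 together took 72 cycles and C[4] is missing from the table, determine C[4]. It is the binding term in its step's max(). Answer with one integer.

step 0: dur = L[0]=9 = 9
step 1: dur = max(L[1]=5, C[0]=6) = 6
step 2: dur = max(L[2]=3, C[1]=6) = 6
step 3: dur = max(L[3]=8, C[2]=5) = 8
step 4: dur = max(L[4]=4, C[3]=9) = 9
step 5: dur = max(L[5]=6, C[4]=?) = C[4]  (unknown; binding)
step 6: dur = max(L[6]=7, C[5]=4) = 7
step 7: dur = max(L[7]=7, C[6]=6) = 7
step 8: dur = max(L[8]=6, C[7]=4) = 6
step 9: dur = C[8]=5 = 5
sum of known step durations = 63
dur[5] = total - known = 72 - 63 = 9
C[4] is the binding max in step 5, so C[4] = dur[5] = 9

C[4] = 9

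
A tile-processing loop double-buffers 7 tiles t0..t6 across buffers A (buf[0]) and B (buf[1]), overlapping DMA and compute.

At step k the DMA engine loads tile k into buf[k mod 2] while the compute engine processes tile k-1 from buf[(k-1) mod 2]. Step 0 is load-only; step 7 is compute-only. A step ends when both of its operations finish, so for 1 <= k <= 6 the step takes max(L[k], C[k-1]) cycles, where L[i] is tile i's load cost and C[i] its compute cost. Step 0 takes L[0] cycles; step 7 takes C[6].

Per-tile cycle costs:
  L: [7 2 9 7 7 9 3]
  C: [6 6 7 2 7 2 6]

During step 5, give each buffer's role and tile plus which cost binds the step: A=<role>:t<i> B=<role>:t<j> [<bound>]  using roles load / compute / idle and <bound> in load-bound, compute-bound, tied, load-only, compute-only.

step 5: A=compute:t4 B=load:t5 [load-bound]

[0] DMA t0→A (7c) ∥ CU idle ⇒ 7c, clock 7
[1] DMA t1→B (2c) ∥ CU A:t0 (6c) ⇒ 6c, clock 13
[2] DMA t2→A (9c) ∥ CU B:t1 (6c) ⇒ 9c, clock 22
[3] DMA t3→B (7c) ∥ CU A:t2 (7c) ⇒ 7c, clock 29
[4] DMA t4→A (7c) ∥ CU B:t3 (2c) ⇒ 7c, clock 36
[5] DMA t5→B (9c) ∥ CU A:t4 (7c) ⇒ 9c, clock 45
[6] DMA t6→A (3c) ∥ CU B:t5 (2c) ⇒ 3c, clock 48
[7] DMA idle ∥ CU A:t6 (6c) ⇒ 6c, clock 54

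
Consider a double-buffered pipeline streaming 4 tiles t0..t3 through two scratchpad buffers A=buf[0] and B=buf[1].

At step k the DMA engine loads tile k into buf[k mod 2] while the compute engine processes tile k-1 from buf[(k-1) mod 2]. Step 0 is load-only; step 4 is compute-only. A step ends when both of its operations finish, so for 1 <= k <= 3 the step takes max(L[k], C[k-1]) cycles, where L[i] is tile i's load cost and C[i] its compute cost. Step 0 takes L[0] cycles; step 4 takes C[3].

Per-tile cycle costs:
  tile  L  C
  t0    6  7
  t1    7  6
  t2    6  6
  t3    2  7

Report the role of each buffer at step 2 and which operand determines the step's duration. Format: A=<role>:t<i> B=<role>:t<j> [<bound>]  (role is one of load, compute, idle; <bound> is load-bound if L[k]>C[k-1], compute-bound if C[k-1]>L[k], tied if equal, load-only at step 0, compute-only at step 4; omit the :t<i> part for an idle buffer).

step 2: A=load:t2 B=compute:t1 [tied]

  0. 6=6c; end=6; A:t0 B:-
  1. max(7,7)=7c; end=13; A:t0 B:t1
  2. max(6,6)=6c; end=19; A:t2 B:t1
  3. max(2,6)=6c; end=25; A:t2 B:t3
  4. 7=7c; end=32; A:t2 B:t3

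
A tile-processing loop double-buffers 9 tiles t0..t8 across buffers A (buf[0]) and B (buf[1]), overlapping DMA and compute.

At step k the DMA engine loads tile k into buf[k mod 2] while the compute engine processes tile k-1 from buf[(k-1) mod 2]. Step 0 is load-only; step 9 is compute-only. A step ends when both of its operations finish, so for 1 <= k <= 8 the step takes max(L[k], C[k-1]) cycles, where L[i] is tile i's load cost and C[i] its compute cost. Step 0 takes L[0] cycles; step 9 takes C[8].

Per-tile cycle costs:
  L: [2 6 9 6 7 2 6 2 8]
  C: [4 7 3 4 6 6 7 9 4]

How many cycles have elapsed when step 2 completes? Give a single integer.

end_cycle[2] = 17

  0. 2=2c; end=2; A:t0 B:-
  1. max(6,4)=6c; end=8; A:t0 B:t1
  2. max(9,7)=9c; end=17; A:t2 B:t1
  3. max(6,3)=6c; end=23; A:t2 B:t3
  4. max(7,4)=7c; end=30; A:t4 B:t3
  5. max(2,6)=6c; end=36; A:t4 B:t5
  6. max(6,6)=6c; end=42; A:t6 B:t5
  7. max(2,7)=7c; end=49; A:t6 B:t7
  8. max(8,9)=9c; end=58; A:t8 B:t7
  9. 4=4c; end=62; A:t8 B:t7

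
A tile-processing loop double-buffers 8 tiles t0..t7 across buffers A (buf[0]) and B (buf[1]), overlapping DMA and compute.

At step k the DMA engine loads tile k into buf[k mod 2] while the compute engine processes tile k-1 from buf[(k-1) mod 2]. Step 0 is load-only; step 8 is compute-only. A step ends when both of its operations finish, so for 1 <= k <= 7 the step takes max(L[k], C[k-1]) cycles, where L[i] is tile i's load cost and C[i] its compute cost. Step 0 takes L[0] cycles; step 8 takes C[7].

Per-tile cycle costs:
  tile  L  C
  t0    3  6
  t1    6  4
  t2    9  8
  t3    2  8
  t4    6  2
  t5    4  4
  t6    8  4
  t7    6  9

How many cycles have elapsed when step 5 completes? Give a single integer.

end_cycle[5] = 38

[0] DMA t0→A (3c) ∥ CU idle ⇒ 3c, clock 3
[1] DMA t1→B (6c) ∥ CU A:t0 (6c) ⇒ 6c, clock 9
[2] DMA t2→A (9c) ∥ CU B:t1 (4c) ⇒ 9c, clock 18
[3] DMA t3→B (2c) ∥ CU A:t2 (8c) ⇒ 8c, clock 26
[4] DMA t4→A (6c) ∥ CU B:t3 (8c) ⇒ 8c, clock 34
[5] DMA t5→B (4c) ∥ CU A:t4 (2c) ⇒ 4c, clock 38
[6] DMA t6→A (8c) ∥ CU B:t5 (4c) ⇒ 8c, clock 46
[7] DMA t7→B (6c) ∥ CU A:t6 (4c) ⇒ 6c, clock 52
[8] DMA idle ∥ CU B:t7 (9c) ⇒ 9c, clock 61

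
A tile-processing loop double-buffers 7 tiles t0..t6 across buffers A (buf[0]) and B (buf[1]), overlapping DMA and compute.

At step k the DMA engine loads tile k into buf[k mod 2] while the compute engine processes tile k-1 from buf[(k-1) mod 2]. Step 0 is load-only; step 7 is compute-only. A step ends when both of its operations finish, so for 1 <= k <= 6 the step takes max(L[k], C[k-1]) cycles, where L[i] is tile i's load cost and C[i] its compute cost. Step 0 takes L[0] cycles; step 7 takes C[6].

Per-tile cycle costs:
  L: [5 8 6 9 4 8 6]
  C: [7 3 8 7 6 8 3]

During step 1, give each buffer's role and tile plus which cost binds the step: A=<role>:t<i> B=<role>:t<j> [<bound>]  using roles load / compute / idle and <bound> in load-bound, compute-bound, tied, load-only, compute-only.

step 1: A=compute:t0 B=load:t1 [load-bound]

  0. 5=5c; end=5; A:t0 B:-
  1. max(8,7)=8c; end=13; A:t0 B:t1
  2. max(6,3)=6c; end=19; A:t2 B:t1
  3. max(9,8)=9c; end=28; A:t2 B:t3
  4. max(4,7)=7c; end=35; A:t4 B:t3
  5. max(8,6)=8c; end=43; A:t4 B:t5
  6. max(6,8)=8c; end=51; A:t6 B:t5
  7. 3=3c; end=54; A:t6 B:t5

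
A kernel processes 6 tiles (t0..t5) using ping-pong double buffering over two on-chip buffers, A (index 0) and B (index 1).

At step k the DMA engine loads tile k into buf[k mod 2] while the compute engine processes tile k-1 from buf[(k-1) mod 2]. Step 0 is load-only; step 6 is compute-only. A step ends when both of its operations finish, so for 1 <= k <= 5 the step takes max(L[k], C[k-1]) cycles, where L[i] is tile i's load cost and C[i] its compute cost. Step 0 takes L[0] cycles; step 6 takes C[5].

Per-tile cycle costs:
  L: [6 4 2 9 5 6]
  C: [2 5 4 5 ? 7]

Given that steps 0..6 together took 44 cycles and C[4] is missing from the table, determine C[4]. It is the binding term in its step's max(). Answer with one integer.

C[4] = 8

step 0 → dur = L[0]=6 = 6
step 1 → dur = max(L[1]=4, C[0]=2) = 4
step 2 → dur = max(L[2]=2, C[1]=5) = 5
step 3 → dur = max(L[3]=9, C[2]=4) = 9
step 4 → dur = max(L[4]=5, C[3]=5) = 5
step 5 → dur = max(L[5]=6, C[4]=?) = C[4]  (unknown; binding)
step 6 → dur = C[5]=7 = 7
sum of known step durations = 36
dur[5] = total - known = 44 - 36 = 8
C[4] is the binding max in step 5, so C[4] = dur[5] = 8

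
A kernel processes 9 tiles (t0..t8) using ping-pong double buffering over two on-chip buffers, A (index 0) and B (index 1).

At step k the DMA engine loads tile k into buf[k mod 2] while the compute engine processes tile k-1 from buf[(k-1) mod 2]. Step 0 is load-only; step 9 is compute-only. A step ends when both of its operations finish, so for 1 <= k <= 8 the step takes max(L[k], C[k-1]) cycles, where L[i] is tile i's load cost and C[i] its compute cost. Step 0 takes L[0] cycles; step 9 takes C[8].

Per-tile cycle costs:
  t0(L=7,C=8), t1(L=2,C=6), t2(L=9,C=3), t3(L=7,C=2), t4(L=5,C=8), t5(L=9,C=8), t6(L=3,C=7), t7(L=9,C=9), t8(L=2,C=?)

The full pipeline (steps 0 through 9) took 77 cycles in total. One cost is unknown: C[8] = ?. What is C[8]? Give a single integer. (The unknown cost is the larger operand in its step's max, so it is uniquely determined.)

step 0 | dur = L[0]=7 = 7
step 1 | dur = max(L[1]=2, C[0]=8) = 8
step 2 | dur = max(L[2]=9, C[1]=6) = 9
step 3 | dur = max(L[3]=7, C[2]=3) = 7
step 4 | dur = max(L[4]=5, C[3]=2) = 5
step 5 | dur = max(L[5]=9, C[4]=8) = 9
step 6 | dur = max(L[6]=3, C[5]=8) = 8
step 7 | dur = max(L[7]=9, C[6]=7) = 9
step 8 | dur = max(L[8]=2, C[7]=9) = 9
step 9 | dur = C[8]=? = C[8]  (unknown; binding)
sum of known step durations = 71
dur[9] = total - known = 77 - 71 = 6
C[8] is the binding max in step 9, so C[8] = dur[9] = 6

C[8] = 6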